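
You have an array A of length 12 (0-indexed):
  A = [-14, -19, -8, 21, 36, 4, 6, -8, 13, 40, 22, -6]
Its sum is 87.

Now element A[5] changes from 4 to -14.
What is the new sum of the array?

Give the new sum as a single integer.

Old value at index 5: 4
New value at index 5: -14
Delta = -14 - 4 = -18
New sum = old_sum + delta = 87 + (-18) = 69

Answer: 69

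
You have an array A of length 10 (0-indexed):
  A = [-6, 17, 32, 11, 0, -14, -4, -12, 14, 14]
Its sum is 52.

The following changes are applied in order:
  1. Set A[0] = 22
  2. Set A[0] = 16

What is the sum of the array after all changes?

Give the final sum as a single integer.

Initial sum: 52
Change 1: A[0] -6 -> 22, delta = 28, sum = 80
Change 2: A[0] 22 -> 16, delta = -6, sum = 74

Answer: 74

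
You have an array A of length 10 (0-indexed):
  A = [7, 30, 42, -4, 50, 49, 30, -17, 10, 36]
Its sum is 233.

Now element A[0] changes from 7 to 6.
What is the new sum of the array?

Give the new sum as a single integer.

Answer: 232

Derivation:
Old value at index 0: 7
New value at index 0: 6
Delta = 6 - 7 = -1
New sum = old_sum + delta = 233 + (-1) = 232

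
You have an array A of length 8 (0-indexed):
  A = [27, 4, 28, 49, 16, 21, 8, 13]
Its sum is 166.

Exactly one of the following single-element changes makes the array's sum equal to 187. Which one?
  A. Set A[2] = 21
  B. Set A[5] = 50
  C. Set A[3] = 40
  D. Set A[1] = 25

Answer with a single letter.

Answer: D

Derivation:
Option A: A[2] 28->21, delta=-7, new_sum=166+(-7)=159
Option B: A[5] 21->50, delta=29, new_sum=166+(29)=195
Option C: A[3] 49->40, delta=-9, new_sum=166+(-9)=157
Option D: A[1] 4->25, delta=21, new_sum=166+(21)=187 <-- matches target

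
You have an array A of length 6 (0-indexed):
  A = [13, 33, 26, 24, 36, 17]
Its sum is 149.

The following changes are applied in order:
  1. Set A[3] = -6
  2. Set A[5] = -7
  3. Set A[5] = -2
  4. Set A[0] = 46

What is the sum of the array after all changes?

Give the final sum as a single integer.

Initial sum: 149
Change 1: A[3] 24 -> -6, delta = -30, sum = 119
Change 2: A[5] 17 -> -7, delta = -24, sum = 95
Change 3: A[5] -7 -> -2, delta = 5, sum = 100
Change 4: A[0] 13 -> 46, delta = 33, sum = 133

Answer: 133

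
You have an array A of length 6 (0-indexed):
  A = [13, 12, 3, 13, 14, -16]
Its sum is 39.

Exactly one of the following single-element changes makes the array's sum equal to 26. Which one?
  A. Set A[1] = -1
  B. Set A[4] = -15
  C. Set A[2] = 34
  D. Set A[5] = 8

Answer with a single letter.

Answer: A

Derivation:
Option A: A[1] 12->-1, delta=-13, new_sum=39+(-13)=26 <-- matches target
Option B: A[4] 14->-15, delta=-29, new_sum=39+(-29)=10
Option C: A[2] 3->34, delta=31, new_sum=39+(31)=70
Option D: A[5] -16->8, delta=24, new_sum=39+(24)=63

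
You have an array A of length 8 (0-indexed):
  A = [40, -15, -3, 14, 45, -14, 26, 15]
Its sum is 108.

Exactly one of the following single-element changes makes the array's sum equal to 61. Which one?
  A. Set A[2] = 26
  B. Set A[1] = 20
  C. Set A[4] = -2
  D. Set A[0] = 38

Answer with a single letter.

Option A: A[2] -3->26, delta=29, new_sum=108+(29)=137
Option B: A[1] -15->20, delta=35, new_sum=108+(35)=143
Option C: A[4] 45->-2, delta=-47, new_sum=108+(-47)=61 <-- matches target
Option D: A[0] 40->38, delta=-2, new_sum=108+(-2)=106

Answer: C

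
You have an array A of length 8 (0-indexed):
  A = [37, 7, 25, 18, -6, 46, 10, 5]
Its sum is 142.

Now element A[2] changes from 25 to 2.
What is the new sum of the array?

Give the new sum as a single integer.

Answer: 119

Derivation:
Old value at index 2: 25
New value at index 2: 2
Delta = 2 - 25 = -23
New sum = old_sum + delta = 142 + (-23) = 119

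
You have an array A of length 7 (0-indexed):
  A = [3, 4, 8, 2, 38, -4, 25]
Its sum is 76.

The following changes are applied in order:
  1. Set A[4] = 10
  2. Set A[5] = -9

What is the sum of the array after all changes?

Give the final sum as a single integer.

Answer: 43

Derivation:
Initial sum: 76
Change 1: A[4] 38 -> 10, delta = -28, sum = 48
Change 2: A[5] -4 -> -9, delta = -5, sum = 43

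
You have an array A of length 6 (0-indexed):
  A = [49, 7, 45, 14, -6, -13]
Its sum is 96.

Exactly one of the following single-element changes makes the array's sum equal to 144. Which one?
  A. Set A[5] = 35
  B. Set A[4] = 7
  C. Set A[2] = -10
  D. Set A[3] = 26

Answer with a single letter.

Answer: A

Derivation:
Option A: A[5] -13->35, delta=48, new_sum=96+(48)=144 <-- matches target
Option B: A[4] -6->7, delta=13, new_sum=96+(13)=109
Option C: A[2] 45->-10, delta=-55, new_sum=96+(-55)=41
Option D: A[3] 14->26, delta=12, new_sum=96+(12)=108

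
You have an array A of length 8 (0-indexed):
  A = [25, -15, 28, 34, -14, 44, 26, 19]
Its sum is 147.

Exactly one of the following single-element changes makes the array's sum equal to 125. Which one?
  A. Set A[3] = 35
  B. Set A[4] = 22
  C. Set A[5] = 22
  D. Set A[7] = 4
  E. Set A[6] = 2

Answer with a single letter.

Option A: A[3] 34->35, delta=1, new_sum=147+(1)=148
Option B: A[4] -14->22, delta=36, new_sum=147+(36)=183
Option C: A[5] 44->22, delta=-22, new_sum=147+(-22)=125 <-- matches target
Option D: A[7] 19->4, delta=-15, new_sum=147+(-15)=132
Option E: A[6] 26->2, delta=-24, new_sum=147+(-24)=123

Answer: C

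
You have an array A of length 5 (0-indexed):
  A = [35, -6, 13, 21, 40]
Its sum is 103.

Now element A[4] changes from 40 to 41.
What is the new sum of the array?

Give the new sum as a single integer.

Answer: 104

Derivation:
Old value at index 4: 40
New value at index 4: 41
Delta = 41 - 40 = 1
New sum = old_sum + delta = 103 + (1) = 104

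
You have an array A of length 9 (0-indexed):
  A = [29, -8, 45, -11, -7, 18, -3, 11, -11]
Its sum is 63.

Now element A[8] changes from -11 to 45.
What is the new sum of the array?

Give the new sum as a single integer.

Old value at index 8: -11
New value at index 8: 45
Delta = 45 - -11 = 56
New sum = old_sum + delta = 63 + (56) = 119

Answer: 119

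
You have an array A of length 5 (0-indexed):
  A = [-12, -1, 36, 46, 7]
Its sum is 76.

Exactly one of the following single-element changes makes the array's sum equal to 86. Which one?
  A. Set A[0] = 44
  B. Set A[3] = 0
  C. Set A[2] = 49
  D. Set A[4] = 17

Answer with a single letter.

Answer: D

Derivation:
Option A: A[0] -12->44, delta=56, new_sum=76+(56)=132
Option B: A[3] 46->0, delta=-46, new_sum=76+(-46)=30
Option C: A[2] 36->49, delta=13, new_sum=76+(13)=89
Option D: A[4] 7->17, delta=10, new_sum=76+(10)=86 <-- matches target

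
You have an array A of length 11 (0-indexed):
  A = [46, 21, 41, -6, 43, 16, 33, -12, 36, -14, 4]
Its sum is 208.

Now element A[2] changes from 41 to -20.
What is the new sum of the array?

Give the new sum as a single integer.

Answer: 147

Derivation:
Old value at index 2: 41
New value at index 2: -20
Delta = -20 - 41 = -61
New sum = old_sum + delta = 208 + (-61) = 147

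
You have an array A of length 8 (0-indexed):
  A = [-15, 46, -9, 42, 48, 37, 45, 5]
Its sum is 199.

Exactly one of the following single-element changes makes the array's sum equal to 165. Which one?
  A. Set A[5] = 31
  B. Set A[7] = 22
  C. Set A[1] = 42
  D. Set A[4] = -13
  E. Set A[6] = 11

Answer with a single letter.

Answer: E

Derivation:
Option A: A[5] 37->31, delta=-6, new_sum=199+(-6)=193
Option B: A[7] 5->22, delta=17, new_sum=199+(17)=216
Option C: A[1] 46->42, delta=-4, new_sum=199+(-4)=195
Option D: A[4] 48->-13, delta=-61, new_sum=199+(-61)=138
Option E: A[6] 45->11, delta=-34, new_sum=199+(-34)=165 <-- matches target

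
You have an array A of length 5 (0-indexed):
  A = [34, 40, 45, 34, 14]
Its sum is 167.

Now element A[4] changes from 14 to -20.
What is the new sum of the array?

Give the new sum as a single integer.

Old value at index 4: 14
New value at index 4: -20
Delta = -20 - 14 = -34
New sum = old_sum + delta = 167 + (-34) = 133

Answer: 133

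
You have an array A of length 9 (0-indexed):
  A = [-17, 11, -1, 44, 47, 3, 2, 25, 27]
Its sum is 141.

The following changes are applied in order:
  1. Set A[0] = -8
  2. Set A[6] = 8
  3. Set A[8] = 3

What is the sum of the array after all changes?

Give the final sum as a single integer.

Initial sum: 141
Change 1: A[0] -17 -> -8, delta = 9, sum = 150
Change 2: A[6] 2 -> 8, delta = 6, sum = 156
Change 3: A[8] 27 -> 3, delta = -24, sum = 132

Answer: 132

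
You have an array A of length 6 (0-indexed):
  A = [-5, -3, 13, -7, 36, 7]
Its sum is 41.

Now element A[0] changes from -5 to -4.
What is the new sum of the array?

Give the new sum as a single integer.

Answer: 42

Derivation:
Old value at index 0: -5
New value at index 0: -4
Delta = -4 - -5 = 1
New sum = old_sum + delta = 41 + (1) = 42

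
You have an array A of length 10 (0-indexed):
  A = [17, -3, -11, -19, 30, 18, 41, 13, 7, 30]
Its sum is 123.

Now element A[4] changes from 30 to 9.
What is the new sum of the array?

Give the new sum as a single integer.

Old value at index 4: 30
New value at index 4: 9
Delta = 9 - 30 = -21
New sum = old_sum + delta = 123 + (-21) = 102

Answer: 102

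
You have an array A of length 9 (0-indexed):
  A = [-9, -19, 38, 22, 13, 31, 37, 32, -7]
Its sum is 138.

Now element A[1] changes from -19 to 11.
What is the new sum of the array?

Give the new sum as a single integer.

Old value at index 1: -19
New value at index 1: 11
Delta = 11 - -19 = 30
New sum = old_sum + delta = 138 + (30) = 168

Answer: 168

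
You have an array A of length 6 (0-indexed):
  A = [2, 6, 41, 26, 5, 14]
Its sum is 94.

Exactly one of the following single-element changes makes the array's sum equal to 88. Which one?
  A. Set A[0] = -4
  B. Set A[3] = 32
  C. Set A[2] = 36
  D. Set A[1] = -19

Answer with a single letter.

Answer: A

Derivation:
Option A: A[0] 2->-4, delta=-6, new_sum=94+(-6)=88 <-- matches target
Option B: A[3] 26->32, delta=6, new_sum=94+(6)=100
Option C: A[2] 41->36, delta=-5, new_sum=94+(-5)=89
Option D: A[1] 6->-19, delta=-25, new_sum=94+(-25)=69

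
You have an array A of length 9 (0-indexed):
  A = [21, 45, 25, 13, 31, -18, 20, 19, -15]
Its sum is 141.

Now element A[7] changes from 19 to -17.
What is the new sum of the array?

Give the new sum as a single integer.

Old value at index 7: 19
New value at index 7: -17
Delta = -17 - 19 = -36
New sum = old_sum + delta = 141 + (-36) = 105

Answer: 105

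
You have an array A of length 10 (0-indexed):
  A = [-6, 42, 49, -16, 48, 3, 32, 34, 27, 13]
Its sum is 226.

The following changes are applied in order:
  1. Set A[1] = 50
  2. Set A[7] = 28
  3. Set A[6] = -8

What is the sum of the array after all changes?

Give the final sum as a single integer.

Initial sum: 226
Change 1: A[1] 42 -> 50, delta = 8, sum = 234
Change 2: A[7] 34 -> 28, delta = -6, sum = 228
Change 3: A[6] 32 -> -8, delta = -40, sum = 188

Answer: 188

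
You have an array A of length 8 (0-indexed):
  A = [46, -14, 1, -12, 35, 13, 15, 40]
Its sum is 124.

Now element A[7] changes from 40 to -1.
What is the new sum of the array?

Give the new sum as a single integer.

Old value at index 7: 40
New value at index 7: -1
Delta = -1 - 40 = -41
New sum = old_sum + delta = 124 + (-41) = 83

Answer: 83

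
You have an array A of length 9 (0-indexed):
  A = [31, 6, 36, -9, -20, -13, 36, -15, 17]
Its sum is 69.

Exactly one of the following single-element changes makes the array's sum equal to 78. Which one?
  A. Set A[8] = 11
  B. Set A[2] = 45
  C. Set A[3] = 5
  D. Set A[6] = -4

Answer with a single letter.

Answer: B

Derivation:
Option A: A[8] 17->11, delta=-6, new_sum=69+(-6)=63
Option B: A[2] 36->45, delta=9, new_sum=69+(9)=78 <-- matches target
Option C: A[3] -9->5, delta=14, new_sum=69+(14)=83
Option D: A[6] 36->-4, delta=-40, new_sum=69+(-40)=29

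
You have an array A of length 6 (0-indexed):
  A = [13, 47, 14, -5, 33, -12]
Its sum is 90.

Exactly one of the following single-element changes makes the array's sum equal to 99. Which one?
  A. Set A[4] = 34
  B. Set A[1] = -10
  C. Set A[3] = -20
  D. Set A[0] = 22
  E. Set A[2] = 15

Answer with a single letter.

Answer: D

Derivation:
Option A: A[4] 33->34, delta=1, new_sum=90+(1)=91
Option B: A[1] 47->-10, delta=-57, new_sum=90+(-57)=33
Option C: A[3] -5->-20, delta=-15, new_sum=90+(-15)=75
Option D: A[0] 13->22, delta=9, new_sum=90+(9)=99 <-- matches target
Option E: A[2] 14->15, delta=1, new_sum=90+(1)=91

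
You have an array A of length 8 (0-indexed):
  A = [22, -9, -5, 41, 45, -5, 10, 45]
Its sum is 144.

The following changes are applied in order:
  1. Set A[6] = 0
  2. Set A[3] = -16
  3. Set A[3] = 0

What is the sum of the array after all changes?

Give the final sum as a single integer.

Initial sum: 144
Change 1: A[6] 10 -> 0, delta = -10, sum = 134
Change 2: A[3] 41 -> -16, delta = -57, sum = 77
Change 3: A[3] -16 -> 0, delta = 16, sum = 93

Answer: 93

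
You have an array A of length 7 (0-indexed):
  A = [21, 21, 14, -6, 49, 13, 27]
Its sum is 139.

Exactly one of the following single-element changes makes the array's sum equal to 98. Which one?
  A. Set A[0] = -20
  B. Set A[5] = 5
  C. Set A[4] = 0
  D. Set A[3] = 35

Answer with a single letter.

Option A: A[0] 21->-20, delta=-41, new_sum=139+(-41)=98 <-- matches target
Option B: A[5] 13->5, delta=-8, new_sum=139+(-8)=131
Option C: A[4] 49->0, delta=-49, new_sum=139+(-49)=90
Option D: A[3] -6->35, delta=41, new_sum=139+(41)=180

Answer: A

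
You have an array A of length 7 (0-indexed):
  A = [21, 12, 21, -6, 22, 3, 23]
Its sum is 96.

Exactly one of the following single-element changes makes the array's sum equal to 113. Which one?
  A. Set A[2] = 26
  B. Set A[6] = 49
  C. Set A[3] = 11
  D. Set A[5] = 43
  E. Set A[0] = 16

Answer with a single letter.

Option A: A[2] 21->26, delta=5, new_sum=96+(5)=101
Option B: A[6] 23->49, delta=26, new_sum=96+(26)=122
Option C: A[3] -6->11, delta=17, new_sum=96+(17)=113 <-- matches target
Option D: A[5] 3->43, delta=40, new_sum=96+(40)=136
Option E: A[0] 21->16, delta=-5, new_sum=96+(-5)=91

Answer: C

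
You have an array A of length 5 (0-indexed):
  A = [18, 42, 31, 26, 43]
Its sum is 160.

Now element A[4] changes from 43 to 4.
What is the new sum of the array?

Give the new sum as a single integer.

Answer: 121

Derivation:
Old value at index 4: 43
New value at index 4: 4
Delta = 4 - 43 = -39
New sum = old_sum + delta = 160 + (-39) = 121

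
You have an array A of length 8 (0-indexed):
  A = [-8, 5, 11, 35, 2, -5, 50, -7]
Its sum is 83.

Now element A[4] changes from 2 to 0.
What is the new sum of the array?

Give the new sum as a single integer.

Answer: 81

Derivation:
Old value at index 4: 2
New value at index 4: 0
Delta = 0 - 2 = -2
New sum = old_sum + delta = 83 + (-2) = 81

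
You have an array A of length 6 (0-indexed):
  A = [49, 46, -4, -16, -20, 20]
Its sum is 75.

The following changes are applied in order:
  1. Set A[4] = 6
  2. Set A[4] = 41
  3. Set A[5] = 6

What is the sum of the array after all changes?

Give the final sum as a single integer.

Initial sum: 75
Change 1: A[4] -20 -> 6, delta = 26, sum = 101
Change 2: A[4] 6 -> 41, delta = 35, sum = 136
Change 3: A[5] 20 -> 6, delta = -14, sum = 122

Answer: 122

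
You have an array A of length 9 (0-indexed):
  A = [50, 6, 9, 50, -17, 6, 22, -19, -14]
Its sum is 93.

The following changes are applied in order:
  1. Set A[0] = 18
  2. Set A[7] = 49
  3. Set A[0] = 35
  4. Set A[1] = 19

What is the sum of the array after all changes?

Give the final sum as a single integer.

Initial sum: 93
Change 1: A[0] 50 -> 18, delta = -32, sum = 61
Change 2: A[7] -19 -> 49, delta = 68, sum = 129
Change 3: A[0] 18 -> 35, delta = 17, sum = 146
Change 4: A[1] 6 -> 19, delta = 13, sum = 159

Answer: 159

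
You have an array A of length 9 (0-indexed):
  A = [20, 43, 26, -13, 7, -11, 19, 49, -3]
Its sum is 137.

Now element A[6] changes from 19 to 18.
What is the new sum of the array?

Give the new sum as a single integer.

Answer: 136

Derivation:
Old value at index 6: 19
New value at index 6: 18
Delta = 18 - 19 = -1
New sum = old_sum + delta = 137 + (-1) = 136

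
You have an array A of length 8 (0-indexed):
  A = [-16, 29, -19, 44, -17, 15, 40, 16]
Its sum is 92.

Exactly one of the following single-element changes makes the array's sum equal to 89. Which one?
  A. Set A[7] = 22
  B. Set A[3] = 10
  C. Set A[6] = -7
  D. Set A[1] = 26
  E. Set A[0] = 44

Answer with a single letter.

Option A: A[7] 16->22, delta=6, new_sum=92+(6)=98
Option B: A[3] 44->10, delta=-34, new_sum=92+(-34)=58
Option C: A[6] 40->-7, delta=-47, new_sum=92+(-47)=45
Option D: A[1] 29->26, delta=-3, new_sum=92+(-3)=89 <-- matches target
Option E: A[0] -16->44, delta=60, new_sum=92+(60)=152

Answer: D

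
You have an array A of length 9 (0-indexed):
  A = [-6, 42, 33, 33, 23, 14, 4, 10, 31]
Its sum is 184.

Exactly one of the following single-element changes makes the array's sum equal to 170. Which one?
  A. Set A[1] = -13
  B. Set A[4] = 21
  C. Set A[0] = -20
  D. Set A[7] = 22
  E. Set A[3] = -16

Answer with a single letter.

Option A: A[1] 42->-13, delta=-55, new_sum=184+(-55)=129
Option B: A[4] 23->21, delta=-2, new_sum=184+(-2)=182
Option C: A[0] -6->-20, delta=-14, new_sum=184+(-14)=170 <-- matches target
Option D: A[7] 10->22, delta=12, new_sum=184+(12)=196
Option E: A[3] 33->-16, delta=-49, new_sum=184+(-49)=135

Answer: C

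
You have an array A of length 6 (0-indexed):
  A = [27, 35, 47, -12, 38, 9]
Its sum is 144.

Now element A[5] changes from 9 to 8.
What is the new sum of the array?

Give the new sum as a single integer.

Old value at index 5: 9
New value at index 5: 8
Delta = 8 - 9 = -1
New sum = old_sum + delta = 144 + (-1) = 143

Answer: 143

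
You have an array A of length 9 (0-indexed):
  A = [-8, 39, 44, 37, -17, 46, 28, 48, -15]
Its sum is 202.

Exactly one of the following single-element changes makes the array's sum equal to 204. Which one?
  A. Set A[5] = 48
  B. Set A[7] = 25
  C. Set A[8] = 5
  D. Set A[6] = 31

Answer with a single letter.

Answer: A

Derivation:
Option A: A[5] 46->48, delta=2, new_sum=202+(2)=204 <-- matches target
Option B: A[7] 48->25, delta=-23, new_sum=202+(-23)=179
Option C: A[8] -15->5, delta=20, new_sum=202+(20)=222
Option D: A[6] 28->31, delta=3, new_sum=202+(3)=205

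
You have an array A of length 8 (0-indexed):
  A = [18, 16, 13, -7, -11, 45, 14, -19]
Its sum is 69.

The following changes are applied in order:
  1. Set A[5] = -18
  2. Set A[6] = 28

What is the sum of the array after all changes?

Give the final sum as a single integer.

Initial sum: 69
Change 1: A[5] 45 -> -18, delta = -63, sum = 6
Change 2: A[6] 14 -> 28, delta = 14, sum = 20

Answer: 20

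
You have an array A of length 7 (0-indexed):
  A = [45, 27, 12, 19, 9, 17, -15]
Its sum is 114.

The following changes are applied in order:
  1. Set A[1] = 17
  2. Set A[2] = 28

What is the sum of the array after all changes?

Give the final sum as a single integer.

Answer: 120

Derivation:
Initial sum: 114
Change 1: A[1] 27 -> 17, delta = -10, sum = 104
Change 2: A[2] 12 -> 28, delta = 16, sum = 120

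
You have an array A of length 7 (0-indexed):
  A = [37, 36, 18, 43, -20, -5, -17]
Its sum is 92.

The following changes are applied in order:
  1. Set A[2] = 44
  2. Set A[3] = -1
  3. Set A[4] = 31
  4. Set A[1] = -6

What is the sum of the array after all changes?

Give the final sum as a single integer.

Answer: 83

Derivation:
Initial sum: 92
Change 1: A[2] 18 -> 44, delta = 26, sum = 118
Change 2: A[3] 43 -> -1, delta = -44, sum = 74
Change 3: A[4] -20 -> 31, delta = 51, sum = 125
Change 4: A[1] 36 -> -6, delta = -42, sum = 83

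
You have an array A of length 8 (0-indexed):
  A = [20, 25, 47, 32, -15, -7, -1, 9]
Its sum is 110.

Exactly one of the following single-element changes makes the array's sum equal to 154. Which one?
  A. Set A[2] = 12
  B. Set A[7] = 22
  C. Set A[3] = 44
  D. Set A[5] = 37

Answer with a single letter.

Option A: A[2] 47->12, delta=-35, new_sum=110+(-35)=75
Option B: A[7] 9->22, delta=13, new_sum=110+(13)=123
Option C: A[3] 32->44, delta=12, new_sum=110+(12)=122
Option D: A[5] -7->37, delta=44, new_sum=110+(44)=154 <-- matches target

Answer: D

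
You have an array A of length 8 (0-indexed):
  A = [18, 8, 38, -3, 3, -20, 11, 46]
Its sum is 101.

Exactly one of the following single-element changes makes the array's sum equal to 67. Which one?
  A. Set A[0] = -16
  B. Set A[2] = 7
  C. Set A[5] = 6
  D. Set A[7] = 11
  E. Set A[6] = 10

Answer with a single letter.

Answer: A

Derivation:
Option A: A[0] 18->-16, delta=-34, new_sum=101+(-34)=67 <-- matches target
Option B: A[2] 38->7, delta=-31, new_sum=101+(-31)=70
Option C: A[5] -20->6, delta=26, new_sum=101+(26)=127
Option D: A[7] 46->11, delta=-35, new_sum=101+(-35)=66
Option E: A[6] 11->10, delta=-1, new_sum=101+(-1)=100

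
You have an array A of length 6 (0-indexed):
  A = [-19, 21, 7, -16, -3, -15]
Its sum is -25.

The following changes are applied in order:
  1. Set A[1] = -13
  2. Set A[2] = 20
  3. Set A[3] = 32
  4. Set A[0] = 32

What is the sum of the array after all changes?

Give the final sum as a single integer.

Answer: 53

Derivation:
Initial sum: -25
Change 1: A[1] 21 -> -13, delta = -34, sum = -59
Change 2: A[2] 7 -> 20, delta = 13, sum = -46
Change 3: A[3] -16 -> 32, delta = 48, sum = 2
Change 4: A[0] -19 -> 32, delta = 51, sum = 53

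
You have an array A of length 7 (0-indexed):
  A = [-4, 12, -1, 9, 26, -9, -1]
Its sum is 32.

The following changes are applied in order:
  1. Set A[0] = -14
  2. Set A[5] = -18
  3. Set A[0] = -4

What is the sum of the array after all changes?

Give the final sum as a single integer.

Initial sum: 32
Change 1: A[0] -4 -> -14, delta = -10, sum = 22
Change 2: A[5] -9 -> -18, delta = -9, sum = 13
Change 3: A[0] -14 -> -4, delta = 10, sum = 23

Answer: 23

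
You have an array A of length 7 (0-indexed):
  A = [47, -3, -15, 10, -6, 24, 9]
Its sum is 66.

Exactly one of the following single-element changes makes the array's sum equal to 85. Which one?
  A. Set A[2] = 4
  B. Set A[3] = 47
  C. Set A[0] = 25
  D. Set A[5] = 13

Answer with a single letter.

Answer: A

Derivation:
Option A: A[2] -15->4, delta=19, new_sum=66+(19)=85 <-- matches target
Option B: A[3] 10->47, delta=37, new_sum=66+(37)=103
Option C: A[0] 47->25, delta=-22, new_sum=66+(-22)=44
Option D: A[5] 24->13, delta=-11, new_sum=66+(-11)=55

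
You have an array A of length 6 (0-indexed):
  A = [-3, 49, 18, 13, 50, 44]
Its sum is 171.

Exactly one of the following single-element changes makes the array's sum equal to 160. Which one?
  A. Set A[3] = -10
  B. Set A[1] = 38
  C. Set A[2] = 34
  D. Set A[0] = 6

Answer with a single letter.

Option A: A[3] 13->-10, delta=-23, new_sum=171+(-23)=148
Option B: A[1] 49->38, delta=-11, new_sum=171+(-11)=160 <-- matches target
Option C: A[2] 18->34, delta=16, new_sum=171+(16)=187
Option D: A[0] -3->6, delta=9, new_sum=171+(9)=180

Answer: B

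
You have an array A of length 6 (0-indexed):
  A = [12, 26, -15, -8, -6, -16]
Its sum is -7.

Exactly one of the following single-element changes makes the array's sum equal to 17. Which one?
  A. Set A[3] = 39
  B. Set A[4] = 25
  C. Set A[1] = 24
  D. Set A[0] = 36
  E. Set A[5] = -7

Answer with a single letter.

Option A: A[3] -8->39, delta=47, new_sum=-7+(47)=40
Option B: A[4] -6->25, delta=31, new_sum=-7+(31)=24
Option C: A[1] 26->24, delta=-2, new_sum=-7+(-2)=-9
Option D: A[0] 12->36, delta=24, new_sum=-7+(24)=17 <-- matches target
Option E: A[5] -16->-7, delta=9, new_sum=-7+(9)=2

Answer: D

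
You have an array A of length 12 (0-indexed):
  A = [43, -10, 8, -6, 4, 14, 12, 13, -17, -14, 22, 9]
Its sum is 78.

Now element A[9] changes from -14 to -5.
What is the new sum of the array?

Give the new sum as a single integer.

Answer: 87

Derivation:
Old value at index 9: -14
New value at index 9: -5
Delta = -5 - -14 = 9
New sum = old_sum + delta = 78 + (9) = 87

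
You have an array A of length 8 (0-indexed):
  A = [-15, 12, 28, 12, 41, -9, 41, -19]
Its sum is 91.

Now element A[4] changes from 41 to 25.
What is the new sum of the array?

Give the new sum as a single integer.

Answer: 75

Derivation:
Old value at index 4: 41
New value at index 4: 25
Delta = 25 - 41 = -16
New sum = old_sum + delta = 91 + (-16) = 75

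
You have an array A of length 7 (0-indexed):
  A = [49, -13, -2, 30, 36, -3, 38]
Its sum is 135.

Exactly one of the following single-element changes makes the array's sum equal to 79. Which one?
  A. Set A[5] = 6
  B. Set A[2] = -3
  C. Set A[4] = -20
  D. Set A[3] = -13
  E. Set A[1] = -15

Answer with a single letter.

Option A: A[5] -3->6, delta=9, new_sum=135+(9)=144
Option B: A[2] -2->-3, delta=-1, new_sum=135+(-1)=134
Option C: A[4] 36->-20, delta=-56, new_sum=135+(-56)=79 <-- matches target
Option D: A[3] 30->-13, delta=-43, new_sum=135+(-43)=92
Option E: A[1] -13->-15, delta=-2, new_sum=135+(-2)=133

Answer: C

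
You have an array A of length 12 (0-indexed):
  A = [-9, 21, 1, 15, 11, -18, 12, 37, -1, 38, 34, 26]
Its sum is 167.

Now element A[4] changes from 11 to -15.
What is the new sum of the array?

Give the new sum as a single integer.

Old value at index 4: 11
New value at index 4: -15
Delta = -15 - 11 = -26
New sum = old_sum + delta = 167 + (-26) = 141

Answer: 141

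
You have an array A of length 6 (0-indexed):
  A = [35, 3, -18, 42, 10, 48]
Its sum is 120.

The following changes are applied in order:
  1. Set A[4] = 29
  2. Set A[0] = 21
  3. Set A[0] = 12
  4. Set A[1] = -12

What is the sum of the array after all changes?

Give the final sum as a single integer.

Initial sum: 120
Change 1: A[4] 10 -> 29, delta = 19, sum = 139
Change 2: A[0] 35 -> 21, delta = -14, sum = 125
Change 3: A[0] 21 -> 12, delta = -9, sum = 116
Change 4: A[1] 3 -> -12, delta = -15, sum = 101

Answer: 101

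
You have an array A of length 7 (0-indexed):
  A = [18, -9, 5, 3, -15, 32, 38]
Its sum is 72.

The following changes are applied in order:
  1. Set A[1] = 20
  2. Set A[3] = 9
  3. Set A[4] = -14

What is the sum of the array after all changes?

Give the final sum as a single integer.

Initial sum: 72
Change 1: A[1] -9 -> 20, delta = 29, sum = 101
Change 2: A[3] 3 -> 9, delta = 6, sum = 107
Change 3: A[4] -15 -> -14, delta = 1, sum = 108

Answer: 108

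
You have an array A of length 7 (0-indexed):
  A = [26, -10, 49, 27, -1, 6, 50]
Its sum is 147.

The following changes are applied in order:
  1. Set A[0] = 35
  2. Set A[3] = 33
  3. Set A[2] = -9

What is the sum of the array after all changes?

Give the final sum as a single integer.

Initial sum: 147
Change 1: A[0] 26 -> 35, delta = 9, sum = 156
Change 2: A[3] 27 -> 33, delta = 6, sum = 162
Change 3: A[2] 49 -> -9, delta = -58, sum = 104

Answer: 104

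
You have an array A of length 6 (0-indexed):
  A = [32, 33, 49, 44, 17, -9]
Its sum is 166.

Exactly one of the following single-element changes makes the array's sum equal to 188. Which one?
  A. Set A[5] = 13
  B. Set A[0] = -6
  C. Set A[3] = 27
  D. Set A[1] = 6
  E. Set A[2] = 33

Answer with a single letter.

Answer: A

Derivation:
Option A: A[5] -9->13, delta=22, new_sum=166+(22)=188 <-- matches target
Option B: A[0] 32->-6, delta=-38, new_sum=166+(-38)=128
Option C: A[3] 44->27, delta=-17, new_sum=166+(-17)=149
Option D: A[1] 33->6, delta=-27, new_sum=166+(-27)=139
Option E: A[2] 49->33, delta=-16, new_sum=166+(-16)=150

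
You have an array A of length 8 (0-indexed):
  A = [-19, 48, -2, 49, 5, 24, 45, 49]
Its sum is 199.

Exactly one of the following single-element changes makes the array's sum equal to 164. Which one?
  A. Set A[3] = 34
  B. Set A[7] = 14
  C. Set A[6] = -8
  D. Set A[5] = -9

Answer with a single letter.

Answer: B

Derivation:
Option A: A[3] 49->34, delta=-15, new_sum=199+(-15)=184
Option B: A[7] 49->14, delta=-35, new_sum=199+(-35)=164 <-- matches target
Option C: A[6] 45->-8, delta=-53, new_sum=199+(-53)=146
Option D: A[5] 24->-9, delta=-33, new_sum=199+(-33)=166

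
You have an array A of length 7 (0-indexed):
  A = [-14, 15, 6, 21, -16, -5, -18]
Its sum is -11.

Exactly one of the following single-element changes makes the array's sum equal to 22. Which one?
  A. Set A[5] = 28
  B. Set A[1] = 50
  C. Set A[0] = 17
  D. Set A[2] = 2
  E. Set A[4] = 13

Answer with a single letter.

Option A: A[5] -5->28, delta=33, new_sum=-11+(33)=22 <-- matches target
Option B: A[1] 15->50, delta=35, new_sum=-11+(35)=24
Option C: A[0] -14->17, delta=31, new_sum=-11+(31)=20
Option D: A[2] 6->2, delta=-4, new_sum=-11+(-4)=-15
Option E: A[4] -16->13, delta=29, new_sum=-11+(29)=18

Answer: A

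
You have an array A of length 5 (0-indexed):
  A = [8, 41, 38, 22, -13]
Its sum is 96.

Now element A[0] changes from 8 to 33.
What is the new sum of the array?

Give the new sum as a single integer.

Old value at index 0: 8
New value at index 0: 33
Delta = 33 - 8 = 25
New sum = old_sum + delta = 96 + (25) = 121

Answer: 121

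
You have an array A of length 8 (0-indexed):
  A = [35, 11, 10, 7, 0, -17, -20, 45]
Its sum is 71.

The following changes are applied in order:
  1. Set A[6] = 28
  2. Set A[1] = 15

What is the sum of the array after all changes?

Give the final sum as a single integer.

Answer: 123

Derivation:
Initial sum: 71
Change 1: A[6] -20 -> 28, delta = 48, sum = 119
Change 2: A[1] 11 -> 15, delta = 4, sum = 123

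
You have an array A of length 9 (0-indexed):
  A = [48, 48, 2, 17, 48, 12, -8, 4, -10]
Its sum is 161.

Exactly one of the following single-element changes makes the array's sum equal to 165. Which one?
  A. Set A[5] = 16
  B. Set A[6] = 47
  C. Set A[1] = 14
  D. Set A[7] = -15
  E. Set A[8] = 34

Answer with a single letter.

Option A: A[5] 12->16, delta=4, new_sum=161+(4)=165 <-- matches target
Option B: A[6] -8->47, delta=55, new_sum=161+(55)=216
Option C: A[1] 48->14, delta=-34, new_sum=161+(-34)=127
Option D: A[7] 4->-15, delta=-19, new_sum=161+(-19)=142
Option E: A[8] -10->34, delta=44, new_sum=161+(44)=205

Answer: A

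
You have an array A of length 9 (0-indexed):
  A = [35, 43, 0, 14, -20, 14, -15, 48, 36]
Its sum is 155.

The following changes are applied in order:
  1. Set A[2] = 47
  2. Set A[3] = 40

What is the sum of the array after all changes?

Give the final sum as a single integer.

Answer: 228

Derivation:
Initial sum: 155
Change 1: A[2] 0 -> 47, delta = 47, sum = 202
Change 2: A[3] 14 -> 40, delta = 26, sum = 228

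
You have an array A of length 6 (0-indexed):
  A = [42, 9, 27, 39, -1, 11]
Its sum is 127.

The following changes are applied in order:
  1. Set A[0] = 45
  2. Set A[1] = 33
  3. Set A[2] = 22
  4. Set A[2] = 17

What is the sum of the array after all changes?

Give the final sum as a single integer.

Answer: 144

Derivation:
Initial sum: 127
Change 1: A[0] 42 -> 45, delta = 3, sum = 130
Change 2: A[1] 9 -> 33, delta = 24, sum = 154
Change 3: A[2] 27 -> 22, delta = -5, sum = 149
Change 4: A[2] 22 -> 17, delta = -5, sum = 144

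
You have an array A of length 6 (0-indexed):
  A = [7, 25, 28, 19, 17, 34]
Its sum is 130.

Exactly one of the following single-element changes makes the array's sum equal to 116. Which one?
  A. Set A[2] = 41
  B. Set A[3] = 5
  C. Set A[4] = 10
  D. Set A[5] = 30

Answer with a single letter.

Answer: B

Derivation:
Option A: A[2] 28->41, delta=13, new_sum=130+(13)=143
Option B: A[3] 19->5, delta=-14, new_sum=130+(-14)=116 <-- matches target
Option C: A[4] 17->10, delta=-7, new_sum=130+(-7)=123
Option D: A[5] 34->30, delta=-4, new_sum=130+(-4)=126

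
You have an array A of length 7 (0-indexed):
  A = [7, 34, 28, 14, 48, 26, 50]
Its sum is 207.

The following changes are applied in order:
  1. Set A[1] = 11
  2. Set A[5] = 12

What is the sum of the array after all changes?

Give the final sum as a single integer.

Initial sum: 207
Change 1: A[1] 34 -> 11, delta = -23, sum = 184
Change 2: A[5] 26 -> 12, delta = -14, sum = 170

Answer: 170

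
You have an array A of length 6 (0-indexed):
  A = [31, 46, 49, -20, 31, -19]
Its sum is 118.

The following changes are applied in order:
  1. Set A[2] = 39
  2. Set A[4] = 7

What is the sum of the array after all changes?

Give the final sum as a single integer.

Answer: 84

Derivation:
Initial sum: 118
Change 1: A[2] 49 -> 39, delta = -10, sum = 108
Change 2: A[4] 31 -> 7, delta = -24, sum = 84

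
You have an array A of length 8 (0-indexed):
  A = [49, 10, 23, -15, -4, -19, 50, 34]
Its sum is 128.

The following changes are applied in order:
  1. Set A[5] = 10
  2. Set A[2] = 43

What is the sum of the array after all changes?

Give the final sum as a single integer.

Initial sum: 128
Change 1: A[5] -19 -> 10, delta = 29, sum = 157
Change 2: A[2] 23 -> 43, delta = 20, sum = 177

Answer: 177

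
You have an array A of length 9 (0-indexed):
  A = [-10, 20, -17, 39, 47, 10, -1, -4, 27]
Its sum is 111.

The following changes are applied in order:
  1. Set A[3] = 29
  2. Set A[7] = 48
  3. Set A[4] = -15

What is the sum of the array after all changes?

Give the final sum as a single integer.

Answer: 91

Derivation:
Initial sum: 111
Change 1: A[3] 39 -> 29, delta = -10, sum = 101
Change 2: A[7] -4 -> 48, delta = 52, sum = 153
Change 3: A[4] 47 -> -15, delta = -62, sum = 91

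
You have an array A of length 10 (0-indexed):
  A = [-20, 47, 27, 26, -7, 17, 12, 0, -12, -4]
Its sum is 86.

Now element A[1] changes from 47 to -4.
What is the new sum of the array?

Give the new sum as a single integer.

Answer: 35

Derivation:
Old value at index 1: 47
New value at index 1: -4
Delta = -4 - 47 = -51
New sum = old_sum + delta = 86 + (-51) = 35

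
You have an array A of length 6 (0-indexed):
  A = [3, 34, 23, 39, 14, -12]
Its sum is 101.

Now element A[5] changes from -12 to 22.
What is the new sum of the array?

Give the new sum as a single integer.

Old value at index 5: -12
New value at index 5: 22
Delta = 22 - -12 = 34
New sum = old_sum + delta = 101 + (34) = 135

Answer: 135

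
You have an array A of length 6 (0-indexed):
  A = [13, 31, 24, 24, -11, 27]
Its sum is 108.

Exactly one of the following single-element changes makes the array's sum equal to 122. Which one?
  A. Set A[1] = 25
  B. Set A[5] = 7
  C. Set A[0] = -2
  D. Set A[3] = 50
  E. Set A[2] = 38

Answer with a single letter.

Option A: A[1] 31->25, delta=-6, new_sum=108+(-6)=102
Option B: A[5] 27->7, delta=-20, new_sum=108+(-20)=88
Option C: A[0] 13->-2, delta=-15, new_sum=108+(-15)=93
Option D: A[3] 24->50, delta=26, new_sum=108+(26)=134
Option E: A[2] 24->38, delta=14, new_sum=108+(14)=122 <-- matches target

Answer: E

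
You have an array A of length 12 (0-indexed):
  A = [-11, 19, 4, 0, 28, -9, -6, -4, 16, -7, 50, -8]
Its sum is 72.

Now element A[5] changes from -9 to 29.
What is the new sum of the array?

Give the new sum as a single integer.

Answer: 110

Derivation:
Old value at index 5: -9
New value at index 5: 29
Delta = 29 - -9 = 38
New sum = old_sum + delta = 72 + (38) = 110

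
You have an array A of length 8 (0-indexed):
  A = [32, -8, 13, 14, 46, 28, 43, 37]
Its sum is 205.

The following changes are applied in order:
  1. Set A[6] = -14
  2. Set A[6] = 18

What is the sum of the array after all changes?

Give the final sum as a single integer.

Answer: 180

Derivation:
Initial sum: 205
Change 1: A[6] 43 -> -14, delta = -57, sum = 148
Change 2: A[6] -14 -> 18, delta = 32, sum = 180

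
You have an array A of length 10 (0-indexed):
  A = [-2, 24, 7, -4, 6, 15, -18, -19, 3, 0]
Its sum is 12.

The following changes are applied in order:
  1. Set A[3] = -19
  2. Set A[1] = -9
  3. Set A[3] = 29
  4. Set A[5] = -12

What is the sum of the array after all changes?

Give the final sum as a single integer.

Initial sum: 12
Change 1: A[3] -4 -> -19, delta = -15, sum = -3
Change 2: A[1] 24 -> -9, delta = -33, sum = -36
Change 3: A[3] -19 -> 29, delta = 48, sum = 12
Change 4: A[5] 15 -> -12, delta = -27, sum = -15

Answer: -15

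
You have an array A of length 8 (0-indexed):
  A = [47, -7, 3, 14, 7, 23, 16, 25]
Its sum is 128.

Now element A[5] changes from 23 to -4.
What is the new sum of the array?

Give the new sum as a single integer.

Old value at index 5: 23
New value at index 5: -4
Delta = -4 - 23 = -27
New sum = old_sum + delta = 128 + (-27) = 101

Answer: 101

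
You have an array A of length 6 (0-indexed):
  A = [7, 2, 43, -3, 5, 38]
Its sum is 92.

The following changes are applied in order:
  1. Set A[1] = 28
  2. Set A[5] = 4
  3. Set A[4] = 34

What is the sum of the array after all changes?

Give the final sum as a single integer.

Initial sum: 92
Change 1: A[1] 2 -> 28, delta = 26, sum = 118
Change 2: A[5] 38 -> 4, delta = -34, sum = 84
Change 3: A[4] 5 -> 34, delta = 29, sum = 113

Answer: 113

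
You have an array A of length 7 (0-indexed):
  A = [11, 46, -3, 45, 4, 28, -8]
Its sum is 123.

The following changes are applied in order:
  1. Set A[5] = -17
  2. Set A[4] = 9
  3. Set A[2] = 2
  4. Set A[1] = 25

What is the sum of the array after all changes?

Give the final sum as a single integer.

Initial sum: 123
Change 1: A[5] 28 -> -17, delta = -45, sum = 78
Change 2: A[4] 4 -> 9, delta = 5, sum = 83
Change 3: A[2] -3 -> 2, delta = 5, sum = 88
Change 4: A[1] 46 -> 25, delta = -21, sum = 67

Answer: 67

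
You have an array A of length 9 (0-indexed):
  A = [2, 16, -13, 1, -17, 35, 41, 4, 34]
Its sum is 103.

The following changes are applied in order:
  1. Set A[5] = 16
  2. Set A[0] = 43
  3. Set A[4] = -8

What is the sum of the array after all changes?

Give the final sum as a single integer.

Answer: 134

Derivation:
Initial sum: 103
Change 1: A[5] 35 -> 16, delta = -19, sum = 84
Change 2: A[0] 2 -> 43, delta = 41, sum = 125
Change 3: A[4] -17 -> -8, delta = 9, sum = 134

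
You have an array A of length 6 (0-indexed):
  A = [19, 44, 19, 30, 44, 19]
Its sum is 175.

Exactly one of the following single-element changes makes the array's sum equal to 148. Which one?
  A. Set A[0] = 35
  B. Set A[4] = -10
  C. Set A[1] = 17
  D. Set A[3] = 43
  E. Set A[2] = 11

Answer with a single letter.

Option A: A[0] 19->35, delta=16, new_sum=175+(16)=191
Option B: A[4] 44->-10, delta=-54, new_sum=175+(-54)=121
Option C: A[1] 44->17, delta=-27, new_sum=175+(-27)=148 <-- matches target
Option D: A[3] 30->43, delta=13, new_sum=175+(13)=188
Option E: A[2] 19->11, delta=-8, new_sum=175+(-8)=167

Answer: C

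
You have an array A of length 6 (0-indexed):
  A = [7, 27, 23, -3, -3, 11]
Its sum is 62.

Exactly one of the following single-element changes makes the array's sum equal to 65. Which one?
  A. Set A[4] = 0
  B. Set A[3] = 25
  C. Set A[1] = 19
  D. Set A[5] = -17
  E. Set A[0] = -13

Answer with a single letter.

Answer: A

Derivation:
Option A: A[4] -3->0, delta=3, new_sum=62+(3)=65 <-- matches target
Option B: A[3] -3->25, delta=28, new_sum=62+(28)=90
Option C: A[1] 27->19, delta=-8, new_sum=62+(-8)=54
Option D: A[5] 11->-17, delta=-28, new_sum=62+(-28)=34
Option E: A[0] 7->-13, delta=-20, new_sum=62+(-20)=42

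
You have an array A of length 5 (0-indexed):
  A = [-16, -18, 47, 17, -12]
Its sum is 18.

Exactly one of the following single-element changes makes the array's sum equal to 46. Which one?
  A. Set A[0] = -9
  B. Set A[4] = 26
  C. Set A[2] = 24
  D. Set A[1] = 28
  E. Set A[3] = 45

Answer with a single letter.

Answer: E

Derivation:
Option A: A[0] -16->-9, delta=7, new_sum=18+(7)=25
Option B: A[4] -12->26, delta=38, new_sum=18+(38)=56
Option C: A[2] 47->24, delta=-23, new_sum=18+(-23)=-5
Option D: A[1] -18->28, delta=46, new_sum=18+(46)=64
Option E: A[3] 17->45, delta=28, new_sum=18+(28)=46 <-- matches target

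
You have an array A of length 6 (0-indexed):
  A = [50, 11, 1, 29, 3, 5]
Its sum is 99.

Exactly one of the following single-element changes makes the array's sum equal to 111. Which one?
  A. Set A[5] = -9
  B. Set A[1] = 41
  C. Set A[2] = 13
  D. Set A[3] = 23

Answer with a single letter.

Answer: C

Derivation:
Option A: A[5] 5->-9, delta=-14, new_sum=99+(-14)=85
Option B: A[1] 11->41, delta=30, new_sum=99+(30)=129
Option C: A[2] 1->13, delta=12, new_sum=99+(12)=111 <-- matches target
Option D: A[3] 29->23, delta=-6, new_sum=99+(-6)=93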